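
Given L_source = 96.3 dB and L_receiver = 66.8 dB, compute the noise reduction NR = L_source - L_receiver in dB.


NR = L_source - L_receiver (difference between source and receiving room levels)
NR = 96.3 - 66.8 = 29.5 dB


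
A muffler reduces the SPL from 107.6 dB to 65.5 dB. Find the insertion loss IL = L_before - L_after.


Insertion loss = SPL without muffler - SPL with muffler
IL = 107.6 - 65.5 = 42.1 dB


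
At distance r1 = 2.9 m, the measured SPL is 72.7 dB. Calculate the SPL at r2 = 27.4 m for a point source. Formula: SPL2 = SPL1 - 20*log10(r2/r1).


r2/r1 = 27.4/2.9 = 9.44828
Correction = 20*log10(9.44828) = 19.5071 dB
SPL2 = 72.7 - 19.5071 = 53.193 dB


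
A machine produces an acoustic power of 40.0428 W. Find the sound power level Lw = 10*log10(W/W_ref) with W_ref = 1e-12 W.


W / W_ref = 40.0428 / 1e-12 = 4.00428e+13
Lw = 10 * log10(4.00428e+13) = 136.03 dB


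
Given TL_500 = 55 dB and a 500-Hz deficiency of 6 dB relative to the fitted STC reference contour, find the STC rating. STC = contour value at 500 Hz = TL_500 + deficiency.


By ASTM E413, STC = value of the fitted reference contour at 500 Hz.
Contour value at 500 Hz = TL_500 + deficiency = 55 + 6 = 61
STC = 61


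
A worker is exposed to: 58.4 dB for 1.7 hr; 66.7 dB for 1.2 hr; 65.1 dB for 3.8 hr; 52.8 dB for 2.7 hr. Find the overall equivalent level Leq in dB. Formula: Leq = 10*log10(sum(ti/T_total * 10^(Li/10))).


T_total = 1.7 + 1.2 + 3.8 + 2.7 = 9.4 hr
(1.7/9.4) * 10^(58.4/10) = 125118
(1.2/9.4) * 10^(66.7/10) = 597109
(3.8/9.4) * 10^(65.1/10) = 1.30814e+06
(2.7/9.4) * 10^(52.8/10) = 54731.3
Sum = 125118 + 597109 + 1.30814e+06 + 54731.3 = 2.0851e+06
Leq = 10*log10(2.0851e+06) = 63.191 dB


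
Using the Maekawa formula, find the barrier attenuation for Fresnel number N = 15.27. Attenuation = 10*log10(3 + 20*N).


3 + 20*N = 3 + 20*15.27 = 308.4
Att = 10*log10(308.4) = 24.891 dB


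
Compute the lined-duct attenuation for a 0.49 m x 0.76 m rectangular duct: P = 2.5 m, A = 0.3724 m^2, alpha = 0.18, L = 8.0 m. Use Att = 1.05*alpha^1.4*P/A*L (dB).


alpha^1.4 = 0.18^1.4 = 0.0906529
Attenuation rate = 1.05 * alpha^1.4 * P / A
= 1.05 * 0.0906529 * 2.5 / 0.3724 = 0.639001 dB/m
Total Att = 0.639001 * 8.0 = 5.112 dB


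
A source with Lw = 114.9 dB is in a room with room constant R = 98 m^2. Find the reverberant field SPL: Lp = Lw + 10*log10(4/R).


4/R = 4/98 = 0.0408163
Lp = 114.9 + 10*log10(0.0408163) = 101.01 dB


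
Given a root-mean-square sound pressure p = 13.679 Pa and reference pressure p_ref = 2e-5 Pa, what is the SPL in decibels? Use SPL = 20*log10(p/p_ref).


p / p_ref = 13.679 / 2e-5 = 683950
SPL = 20 * log10(683950) = 116.7 dB


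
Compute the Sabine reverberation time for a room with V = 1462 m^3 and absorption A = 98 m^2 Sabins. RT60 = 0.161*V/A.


RT60 = 0.161 * 1462 / 98 = 2.4019 s


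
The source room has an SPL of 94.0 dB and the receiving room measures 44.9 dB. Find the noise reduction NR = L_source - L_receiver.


NR = L_source - L_receiver (difference between source and receiving room levels)
NR = 94.0 - 44.9 = 49.1 dB


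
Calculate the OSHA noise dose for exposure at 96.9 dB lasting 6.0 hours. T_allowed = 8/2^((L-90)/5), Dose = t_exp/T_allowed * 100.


T_allowed = 8 / 2^((96.9 - 90)/5) = 3.07375 hr
Dose = 6.0 / 3.07375 * 100 = 195.2 %


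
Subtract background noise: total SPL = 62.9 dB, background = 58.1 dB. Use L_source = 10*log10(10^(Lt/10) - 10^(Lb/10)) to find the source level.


10^(62.9/10) = 1.94984e+06
10^(58.1/10) = 645654
Difference = 1.94984e+06 - 645654 = 1.30419e+06
L_source = 10*log10(1.30419e+06) = 61.153 dB


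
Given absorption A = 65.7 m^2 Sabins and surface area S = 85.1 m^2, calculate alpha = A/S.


Absorption coefficient = absorbed power / incident power
alpha = A / S = 65.7 / 85.1 = 0.77203


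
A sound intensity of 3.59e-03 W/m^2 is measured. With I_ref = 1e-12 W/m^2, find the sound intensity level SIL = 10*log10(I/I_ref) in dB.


I / I_ref = 3.59e-03 / 1e-12 = 3.59e+09
SIL = 10 * log10(3.59e+09) = 95.551 dB


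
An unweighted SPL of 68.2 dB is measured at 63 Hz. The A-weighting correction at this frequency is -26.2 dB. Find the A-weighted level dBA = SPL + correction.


A-weighting table: 63 Hz -> -26.2 dB correction
SPL_A = SPL + correction = 68.2 + (-26.2) = 42 dBA


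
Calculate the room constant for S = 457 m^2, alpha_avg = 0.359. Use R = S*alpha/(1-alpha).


R = 457 * 0.359 / (1 - 0.359) = 255.95 m^2


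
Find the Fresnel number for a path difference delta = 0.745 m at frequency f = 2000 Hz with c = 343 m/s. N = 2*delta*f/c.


N = 2*delta*f/c = 2*delta/lambda, where lambda = c/f
lambda = 343 / 2000 = 0.1715 m
N = 2 * 0.745 / 0.1715 = 8.688


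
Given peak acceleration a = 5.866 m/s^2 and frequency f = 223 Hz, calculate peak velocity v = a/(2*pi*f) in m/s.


omega = 2*pi*f = 2*pi*223 = 1401.15 rad/s
v = a / omega = 5.866 / 1401.15 = 0.0041866 m/s


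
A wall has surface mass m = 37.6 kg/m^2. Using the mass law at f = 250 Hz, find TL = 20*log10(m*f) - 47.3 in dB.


m * f = 37.6 * 250 = 9400
20*log10(9400) = 79.4626 dB
TL = 79.4626 - 47.3 = 32.163 dB


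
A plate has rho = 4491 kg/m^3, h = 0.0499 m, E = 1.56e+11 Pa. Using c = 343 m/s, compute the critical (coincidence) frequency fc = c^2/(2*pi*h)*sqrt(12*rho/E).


12*rho/E = 12*4491/1.56e+11 = 3.45462e-07
sqrt(12*rho/E) = sqrt(3.45462e-07) = 0.00058776
c^2/(2*pi*h) = 343^2/(2*pi*0.0499) = 375239
fc = 375239 * 0.00058776 = 220.55 Hz


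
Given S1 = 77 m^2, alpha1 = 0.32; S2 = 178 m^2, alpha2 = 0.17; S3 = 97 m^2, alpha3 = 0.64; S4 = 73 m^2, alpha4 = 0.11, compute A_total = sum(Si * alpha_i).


77 * 0.32 = 24.64
178 * 0.17 = 30.26
97 * 0.64 = 62.08
73 * 0.11 = 8.03
A_total = 24.64 + 30.26 + 62.08 + 8.03 = 125.01 m^2


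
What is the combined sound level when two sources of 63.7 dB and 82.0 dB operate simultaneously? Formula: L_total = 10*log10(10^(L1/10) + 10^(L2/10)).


10^(63.7/10) = 2.34423e+06
10^(82.0/10) = 1.58489e+08
Sum = 2.34423e+06 + 1.58489e+08 = 1.60833e+08
L_total = 10*log10(1.60833e+08) = 82.064 dB


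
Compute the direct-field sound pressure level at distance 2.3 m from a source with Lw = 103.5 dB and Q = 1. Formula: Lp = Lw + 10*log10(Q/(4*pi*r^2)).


4*pi*r^2 = 4*pi*2.3^2 = 66.4761 m^2
Q / (4*pi*r^2) = 1 / 66.4761 = 0.015043
Lp = 103.5 + 10*log10(0.015043) = 85.273 dB


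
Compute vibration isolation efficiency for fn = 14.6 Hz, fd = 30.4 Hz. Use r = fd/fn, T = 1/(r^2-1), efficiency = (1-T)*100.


r = 30.4 / 14.6 = 2.08219
r^2 - 1 = 2.08219^2 - 1 = 3.33552
T = 1/3.33552 = 0.299803
Efficiency = (1 - 0.299803)*100 = 70.02 %


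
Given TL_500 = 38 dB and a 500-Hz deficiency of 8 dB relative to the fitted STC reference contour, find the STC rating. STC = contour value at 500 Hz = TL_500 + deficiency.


By ASTM E413, STC = value of the fitted reference contour at 500 Hz.
Contour value at 500 Hz = TL_500 + deficiency = 38 + 8 = 46
STC = 46


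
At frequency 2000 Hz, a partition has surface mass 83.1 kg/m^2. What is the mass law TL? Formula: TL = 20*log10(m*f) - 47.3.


m * f = 83.1 * 2000 = 166200
20*log10(166200) = 104.413 dB
TL = 104.413 - 47.3 = 57.113 dB


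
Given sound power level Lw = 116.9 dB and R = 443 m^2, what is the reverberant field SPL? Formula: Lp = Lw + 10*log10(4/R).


4/R = 4/443 = 0.00902935
Lp = 116.9 + 10*log10(0.00902935) = 96.457 dB


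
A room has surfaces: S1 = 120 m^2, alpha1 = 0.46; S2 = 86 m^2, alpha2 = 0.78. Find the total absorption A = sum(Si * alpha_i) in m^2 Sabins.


120 * 0.46 = 55.2
86 * 0.78 = 67.08
A_total = 55.2 + 67.08 = 122.28 m^2


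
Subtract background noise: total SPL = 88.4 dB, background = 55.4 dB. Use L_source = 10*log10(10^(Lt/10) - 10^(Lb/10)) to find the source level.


10^(88.4/10) = 6.91831e+08
10^(55.4/10) = 346737
Difference = 6.91831e+08 - 346737 = 6.91484e+08
L_source = 10*log10(6.91484e+08) = 88.398 dB


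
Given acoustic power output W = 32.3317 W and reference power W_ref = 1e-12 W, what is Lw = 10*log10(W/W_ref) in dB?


W / W_ref = 32.3317 / 1e-12 = 3.23317e+13
Lw = 10 * log10(3.23317e+13) = 135.1 dB


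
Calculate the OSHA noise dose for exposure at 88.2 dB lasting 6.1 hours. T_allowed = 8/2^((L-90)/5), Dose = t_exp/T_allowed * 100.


T_allowed = 8 / 2^((88.2 - 90)/5) = 10.2674 hr
Dose = 6.1 / 10.2674 * 100 = 59.411 %


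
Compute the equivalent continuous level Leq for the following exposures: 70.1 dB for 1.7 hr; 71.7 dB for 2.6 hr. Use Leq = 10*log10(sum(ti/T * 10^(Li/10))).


T_total = 1.7 + 2.6 = 4.3 hr
(1.7/4.3) * 10^(70.1/10) = 4.04558e+06
(2.6/4.3) * 10^(71.7/10) = 8.94345e+06
Sum = 4.04558e+06 + 8.94345e+06 = 1.2989e+07
Leq = 10*log10(1.2989e+07) = 71.136 dB


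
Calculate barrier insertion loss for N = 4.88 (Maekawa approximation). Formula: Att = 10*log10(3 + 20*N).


3 + 20*N = 3 + 20*4.88 = 100.6
Att = 10*log10(100.6) = 20.026 dB


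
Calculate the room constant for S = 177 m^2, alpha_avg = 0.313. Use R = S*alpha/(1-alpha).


R = 177 * 0.313 / (1 - 0.313) = 80.642 m^2


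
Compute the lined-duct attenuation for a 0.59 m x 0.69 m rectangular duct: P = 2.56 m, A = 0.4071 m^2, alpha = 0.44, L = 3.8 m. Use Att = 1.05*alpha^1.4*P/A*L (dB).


alpha^1.4 = 0.44^1.4 = 0.316835
Attenuation rate = 1.05 * alpha^1.4 * P / A
= 1.05 * 0.316835 * 2.56 / 0.4071 = 2.092 dB/m
Total Att = 2.092 * 3.8 = 7.9496 dB


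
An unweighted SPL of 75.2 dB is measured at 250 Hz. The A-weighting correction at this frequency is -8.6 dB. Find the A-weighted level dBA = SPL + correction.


A-weighting table: 250 Hz -> -8.6 dB correction
SPL_A = SPL + correction = 75.2 + (-8.6) = 66.6 dBA


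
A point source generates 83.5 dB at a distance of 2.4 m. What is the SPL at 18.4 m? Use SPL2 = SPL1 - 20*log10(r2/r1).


r2/r1 = 18.4/2.4 = 7.66667
Correction = 20*log10(7.66667) = 17.6921 dB
SPL2 = 83.5 - 17.6921 = 65.808 dB


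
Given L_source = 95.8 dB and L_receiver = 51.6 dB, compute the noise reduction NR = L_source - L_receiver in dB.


NR = L_source - L_receiver (difference between source and receiving room levels)
NR = 95.8 - 51.6 = 44.2 dB


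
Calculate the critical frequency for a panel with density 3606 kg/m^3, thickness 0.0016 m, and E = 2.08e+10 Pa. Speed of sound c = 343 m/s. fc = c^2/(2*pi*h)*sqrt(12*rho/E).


12*rho/E = 12*3606/2.08e+10 = 2.08038e-06
sqrt(12*rho/E) = sqrt(2.08038e-06) = 0.00144235
c^2/(2*pi*h) = 343^2/(2*pi*0.0016) = 1.17028e+07
fc = 1.17028e+07 * 0.00144235 = 16880 Hz


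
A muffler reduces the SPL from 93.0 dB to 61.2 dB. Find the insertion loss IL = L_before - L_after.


Insertion loss = SPL without muffler - SPL with muffler
IL = 93.0 - 61.2 = 31.8 dB


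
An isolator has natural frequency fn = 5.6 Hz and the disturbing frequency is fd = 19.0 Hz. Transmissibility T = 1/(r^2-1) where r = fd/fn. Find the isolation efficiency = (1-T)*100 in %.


r = 19.0 / 5.6 = 3.39286
r^2 - 1 = 3.39286^2 - 1 = 10.5115
T = 1/10.5115 = 0.0951339
Efficiency = (1 - 0.0951339)*100 = 90.487 %


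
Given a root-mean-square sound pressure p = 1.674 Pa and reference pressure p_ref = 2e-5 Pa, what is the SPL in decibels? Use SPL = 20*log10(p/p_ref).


p / p_ref = 1.674 / 2e-5 = 83700
SPL = 20 * log10(83700) = 98.455 dB


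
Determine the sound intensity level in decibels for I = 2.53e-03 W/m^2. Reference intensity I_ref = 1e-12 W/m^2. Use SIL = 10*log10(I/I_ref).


I / I_ref = 2.53e-03 / 1e-12 = 2.53e+09
SIL = 10 * log10(2.53e+09) = 94.031 dB


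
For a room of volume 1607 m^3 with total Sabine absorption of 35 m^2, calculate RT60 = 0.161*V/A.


RT60 = 0.161 * 1607 / 35 = 7.3922 s


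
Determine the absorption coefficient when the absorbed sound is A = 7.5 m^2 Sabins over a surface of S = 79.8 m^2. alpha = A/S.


Absorption coefficient = absorbed power / incident power
alpha = A / S = 7.5 / 79.8 = 0.093985


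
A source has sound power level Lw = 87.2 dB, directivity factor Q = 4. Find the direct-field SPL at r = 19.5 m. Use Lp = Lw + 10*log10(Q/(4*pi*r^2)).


4*pi*r^2 = 4*pi*19.5^2 = 4778.36 m^2
Q / (4*pi*r^2) = 4 / 4778.36 = 0.000837107
Lp = 87.2 + 10*log10(0.000837107) = 56.428 dB


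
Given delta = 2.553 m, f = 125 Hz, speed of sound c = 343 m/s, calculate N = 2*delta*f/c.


N = 2*delta*f/c = 2*delta/lambda, where lambda = c/f
lambda = 343 / 125 = 2.744 m
N = 2 * 2.553 / 2.744 = 1.8608


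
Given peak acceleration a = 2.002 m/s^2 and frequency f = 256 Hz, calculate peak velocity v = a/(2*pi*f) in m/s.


omega = 2*pi*f = 2*pi*256 = 1608.5 rad/s
v = a / omega = 2.002 / 1608.5 = 0.0012446 m/s


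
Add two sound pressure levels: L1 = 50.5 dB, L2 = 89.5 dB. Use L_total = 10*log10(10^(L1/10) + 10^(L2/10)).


10^(50.5/10) = 112202
10^(89.5/10) = 8.91251e+08
Sum = 112202 + 8.91251e+08 = 8.91363e+08
L_total = 10*log10(8.91363e+08) = 89.501 dB


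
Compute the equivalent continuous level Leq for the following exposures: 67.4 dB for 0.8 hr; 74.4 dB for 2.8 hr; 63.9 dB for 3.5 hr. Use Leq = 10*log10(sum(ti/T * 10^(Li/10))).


T_total = 0.8 + 2.8 + 3.5 = 7.1 hr
(0.8/7.1) * 10^(67.4/10) = 619201
(2.8/7.1) * 10^(74.4/10) = 1.08617e+07
(3.5/7.1) * 10^(63.9/10) = 1.21007e+06
Sum = 619201 + 1.08617e+07 + 1.21007e+06 = 1.2691e+07
Leq = 10*log10(1.2691e+07) = 71.035 dB


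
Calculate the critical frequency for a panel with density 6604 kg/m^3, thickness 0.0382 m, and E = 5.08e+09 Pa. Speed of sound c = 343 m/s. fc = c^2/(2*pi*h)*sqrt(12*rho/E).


12*rho/E = 12*6604/5.08e+09 = 1.56e-05
sqrt(12*rho/E) = sqrt(1.56e-05) = 0.00394968
c^2/(2*pi*h) = 343^2/(2*pi*0.0382) = 490168
fc = 490168 * 0.00394968 = 1936 Hz


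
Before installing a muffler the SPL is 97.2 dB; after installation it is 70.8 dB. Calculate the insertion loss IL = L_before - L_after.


Insertion loss = SPL without muffler - SPL with muffler
IL = 97.2 - 70.8 = 26.4 dB


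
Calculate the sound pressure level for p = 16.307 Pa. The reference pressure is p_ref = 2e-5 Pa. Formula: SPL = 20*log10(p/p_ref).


p / p_ref = 16.307 / 2e-5 = 815350
SPL = 20 * log10(815350) = 118.23 dB


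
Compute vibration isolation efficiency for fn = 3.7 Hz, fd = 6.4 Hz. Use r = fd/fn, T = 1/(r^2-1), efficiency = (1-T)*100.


r = 6.4 / 3.7 = 1.72973
r^2 - 1 = 1.72973^2 - 1 = 1.99197
T = 1/1.99197 = 0.502016
Efficiency = (1 - 0.502016)*100 = 49.798 %


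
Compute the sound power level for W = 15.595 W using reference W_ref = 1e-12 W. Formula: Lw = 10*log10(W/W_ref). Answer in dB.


W / W_ref = 15.595 / 1e-12 = 1.5595e+13
Lw = 10 * log10(1.5595e+13) = 131.93 dB


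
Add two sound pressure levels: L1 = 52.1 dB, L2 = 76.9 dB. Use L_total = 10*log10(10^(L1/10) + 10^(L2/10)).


10^(52.1/10) = 162181
10^(76.9/10) = 4.89779e+07
Sum = 162181 + 4.89779e+07 = 4.91401e+07
L_total = 10*log10(4.91401e+07) = 76.914 dB


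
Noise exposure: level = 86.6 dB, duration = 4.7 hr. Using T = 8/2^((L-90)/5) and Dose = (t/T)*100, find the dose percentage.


T_allowed = 8 / 2^((86.6 - 90)/5) = 12.8171 hr
Dose = 4.7 / 12.8171 * 100 = 36.67 %


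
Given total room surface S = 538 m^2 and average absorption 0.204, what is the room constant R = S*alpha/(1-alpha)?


R = 538 * 0.204 / (1 - 0.204) = 137.88 m^2


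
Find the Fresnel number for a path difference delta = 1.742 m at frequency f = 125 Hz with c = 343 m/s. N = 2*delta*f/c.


N = 2*delta*f/c = 2*delta/lambda, where lambda = c/f
lambda = 343 / 125 = 2.744 m
N = 2 * 1.742 / 2.744 = 1.2697


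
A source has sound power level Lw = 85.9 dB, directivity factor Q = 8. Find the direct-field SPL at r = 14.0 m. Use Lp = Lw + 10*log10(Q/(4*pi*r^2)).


4*pi*r^2 = 4*pi*14.0^2 = 2463.01 m^2
Q / (4*pi*r^2) = 8 / 2463.01 = 0.00324806
Lp = 85.9 + 10*log10(0.00324806) = 61.016 dB


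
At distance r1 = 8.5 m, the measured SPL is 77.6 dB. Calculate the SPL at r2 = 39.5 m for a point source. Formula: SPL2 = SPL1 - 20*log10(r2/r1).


r2/r1 = 39.5/8.5 = 4.64706
Correction = 20*log10(4.64706) = 13.3436 dB
SPL2 = 77.6 - 13.3436 = 64.256 dB


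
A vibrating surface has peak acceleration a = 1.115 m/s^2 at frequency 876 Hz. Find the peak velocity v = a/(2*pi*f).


omega = 2*pi*f = 2*pi*876 = 5504.07 rad/s
v = a / omega = 1.115 / 5504.07 = 0.00020258 m/s


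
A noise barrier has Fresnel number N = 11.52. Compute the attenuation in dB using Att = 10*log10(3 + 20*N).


3 + 20*N = 3 + 20*11.52 = 233.4
Att = 10*log10(233.4) = 23.681 dB


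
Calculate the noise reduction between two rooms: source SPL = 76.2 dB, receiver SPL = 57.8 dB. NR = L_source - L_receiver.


NR = L_source - L_receiver (difference between source and receiving room levels)
NR = 76.2 - 57.8 = 18.4 dB


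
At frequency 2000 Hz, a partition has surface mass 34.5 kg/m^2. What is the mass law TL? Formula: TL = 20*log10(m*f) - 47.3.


m * f = 34.5 * 2000 = 69000
20*log10(69000) = 96.777 dB
TL = 96.777 - 47.3 = 49.477 dB


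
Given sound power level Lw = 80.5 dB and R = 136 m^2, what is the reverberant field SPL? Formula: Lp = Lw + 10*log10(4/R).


4/R = 4/136 = 0.0294118
Lp = 80.5 + 10*log10(0.0294118) = 65.185 dB


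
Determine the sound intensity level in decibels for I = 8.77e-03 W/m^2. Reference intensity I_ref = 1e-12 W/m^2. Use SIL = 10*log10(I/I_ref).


I / I_ref = 8.77e-03 / 1e-12 = 8.77e+09
SIL = 10 * log10(8.77e+09) = 99.43 dB


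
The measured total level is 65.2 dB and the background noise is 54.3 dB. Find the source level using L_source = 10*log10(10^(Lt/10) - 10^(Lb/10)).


10^(65.2/10) = 3.31131e+06
10^(54.3/10) = 269153
Difference = 3.31131e+06 - 269153 = 3.04216e+06
L_source = 10*log10(3.04216e+06) = 64.832 dB


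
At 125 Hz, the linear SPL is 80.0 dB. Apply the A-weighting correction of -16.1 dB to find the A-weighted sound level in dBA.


A-weighting table: 125 Hz -> -16.1 dB correction
SPL_A = SPL + correction = 80.0 + (-16.1) = 63.9 dBA


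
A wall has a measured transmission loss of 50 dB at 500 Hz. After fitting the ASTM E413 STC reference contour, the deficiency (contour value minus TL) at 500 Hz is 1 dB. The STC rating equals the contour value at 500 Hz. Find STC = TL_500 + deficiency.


By ASTM E413, STC = value of the fitted reference contour at 500 Hz.
Contour value at 500 Hz = TL_500 + deficiency = 50 + 1 = 51
STC = 51


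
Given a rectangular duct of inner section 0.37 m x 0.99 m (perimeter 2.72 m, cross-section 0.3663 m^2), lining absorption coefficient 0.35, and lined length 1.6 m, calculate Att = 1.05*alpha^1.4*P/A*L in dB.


alpha^1.4 = 0.35^1.4 = 0.229983
Attenuation rate = 1.05 * alpha^1.4 * P / A
= 1.05 * 0.229983 * 2.72 / 0.3663 = 1.79315 dB/m
Total Att = 1.79315 * 1.6 = 2.869 dB


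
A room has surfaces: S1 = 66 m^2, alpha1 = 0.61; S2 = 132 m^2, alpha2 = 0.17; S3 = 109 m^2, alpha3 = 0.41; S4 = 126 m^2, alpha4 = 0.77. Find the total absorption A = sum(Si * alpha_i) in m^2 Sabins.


66 * 0.61 = 40.26
132 * 0.17 = 22.44
109 * 0.41 = 44.69
126 * 0.77 = 97.02
A_total = 40.26 + 22.44 + 44.69 + 97.02 = 204.41 m^2


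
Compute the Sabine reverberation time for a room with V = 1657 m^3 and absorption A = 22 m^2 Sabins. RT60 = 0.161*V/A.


RT60 = 0.161 * 1657 / 22 = 12.126 s


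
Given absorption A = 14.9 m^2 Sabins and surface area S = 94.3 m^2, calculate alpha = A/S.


Absorption coefficient = absorbed power / incident power
alpha = A / S = 14.9 / 94.3 = 0.15801


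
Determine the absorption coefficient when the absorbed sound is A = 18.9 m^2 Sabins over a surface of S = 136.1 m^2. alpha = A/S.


Absorption coefficient = absorbed power / incident power
alpha = A / S = 18.9 / 136.1 = 0.13887


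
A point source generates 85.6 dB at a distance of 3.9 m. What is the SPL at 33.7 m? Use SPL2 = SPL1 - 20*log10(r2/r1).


r2/r1 = 33.7/3.9 = 8.64103
Correction = 20*log10(8.64103) = 18.7313 dB
SPL2 = 85.6 - 18.7313 = 66.869 dB


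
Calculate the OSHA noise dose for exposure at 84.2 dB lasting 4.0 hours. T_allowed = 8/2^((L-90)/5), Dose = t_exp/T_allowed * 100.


T_allowed = 8 / 2^((84.2 - 90)/5) = 17.8766 hr
Dose = 4.0 / 17.8766 * 100 = 22.376 %


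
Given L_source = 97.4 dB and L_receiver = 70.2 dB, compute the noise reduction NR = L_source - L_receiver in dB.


NR = L_source - L_receiver (difference between source and receiving room levels)
NR = 97.4 - 70.2 = 27.2 dB


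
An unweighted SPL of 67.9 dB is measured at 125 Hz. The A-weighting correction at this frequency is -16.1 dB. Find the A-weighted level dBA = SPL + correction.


A-weighting table: 125 Hz -> -16.1 dB correction
SPL_A = SPL + correction = 67.9 + (-16.1) = 51.8 dBA


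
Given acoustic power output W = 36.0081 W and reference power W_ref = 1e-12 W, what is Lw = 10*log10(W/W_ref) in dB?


W / W_ref = 36.0081 / 1e-12 = 3.60081e+13
Lw = 10 * log10(3.60081e+13) = 135.56 dB


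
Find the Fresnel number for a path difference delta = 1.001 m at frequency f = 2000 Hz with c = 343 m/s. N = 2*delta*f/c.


N = 2*delta*f/c = 2*delta/lambda, where lambda = c/f
lambda = 343 / 2000 = 0.1715 m
N = 2 * 1.001 / 0.1715 = 11.673


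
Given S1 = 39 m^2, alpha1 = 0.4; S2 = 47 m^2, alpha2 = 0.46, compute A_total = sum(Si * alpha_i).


39 * 0.4 = 15.6
47 * 0.46 = 21.62
A_total = 15.6 + 21.62 = 37.22 m^2


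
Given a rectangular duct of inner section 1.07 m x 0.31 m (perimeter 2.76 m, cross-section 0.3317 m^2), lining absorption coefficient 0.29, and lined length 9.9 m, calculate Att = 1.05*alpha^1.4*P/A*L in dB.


alpha^1.4 = 0.29^1.4 = 0.176749
Attenuation rate = 1.05 * alpha^1.4 * P / A
= 1.05 * 0.176749 * 2.76 / 0.3317 = 1.54422 dB/m
Total Att = 1.54422 * 9.9 = 15.288 dB


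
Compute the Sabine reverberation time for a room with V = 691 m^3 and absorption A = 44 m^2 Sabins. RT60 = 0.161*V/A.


RT60 = 0.161 * 691 / 44 = 2.5284 s


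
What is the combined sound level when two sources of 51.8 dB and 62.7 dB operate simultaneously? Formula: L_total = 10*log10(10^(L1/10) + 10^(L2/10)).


10^(51.8/10) = 151356
10^(62.7/10) = 1.86209e+06
Sum = 151356 + 1.86209e+06 = 2.01345e+06
L_total = 10*log10(2.01345e+06) = 63.039 dB


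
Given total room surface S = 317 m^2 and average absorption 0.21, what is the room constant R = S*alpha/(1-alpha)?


R = 317 * 0.21 / (1 - 0.21) = 84.266 m^2


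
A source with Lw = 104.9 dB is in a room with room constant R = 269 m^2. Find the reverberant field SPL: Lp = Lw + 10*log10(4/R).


4/R = 4/269 = 0.0148699
Lp = 104.9 + 10*log10(0.0148699) = 86.623 dB


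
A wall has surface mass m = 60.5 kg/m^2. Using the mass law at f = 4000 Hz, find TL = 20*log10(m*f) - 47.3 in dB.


m * f = 60.5 * 4000 = 242000
20*log10(242000) = 107.676 dB
TL = 107.676 - 47.3 = 60.376 dB


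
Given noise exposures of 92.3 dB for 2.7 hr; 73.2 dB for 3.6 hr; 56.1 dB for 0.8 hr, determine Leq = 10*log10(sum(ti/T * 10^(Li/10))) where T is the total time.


T_total = 2.7 + 3.6 + 0.8 = 7.1 hr
(2.7/7.1) * 10^(92.3/10) = 6.45811e+08
(3.6/7.1) * 10^(73.2/10) = 1.05936e+07
(0.8/7.1) * 10^(56.1/10) = 45902
Sum = 6.45811e+08 + 1.05936e+07 + 45902 = 6.56451e+08
Leq = 10*log10(6.56451e+08) = 88.172 dB


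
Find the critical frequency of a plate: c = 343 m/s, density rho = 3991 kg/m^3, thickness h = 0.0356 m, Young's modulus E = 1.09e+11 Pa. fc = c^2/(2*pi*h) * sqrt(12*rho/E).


12*rho/E = 12*3991/1.09e+11 = 4.39376e-07
sqrt(12*rho/E) = sqrt(4.39376e-07) = 0.000662854
c^2/(2*pi*h) = 343^2/(2*pi*0.0356) = 525967
fc = 525967 * 0.000662854 = 348.64 Hz


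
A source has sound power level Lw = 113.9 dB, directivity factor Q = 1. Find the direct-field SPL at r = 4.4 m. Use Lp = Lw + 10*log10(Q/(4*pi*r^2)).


4*pi*r^2 = 4*pi*4.4^2 = 243.285 m^2
Q / (4*pi*r^2) = 1 / 243.285 = 0.00411041
Lp = 113.9 + 10*log10(0.00411041) = 90.039 dB


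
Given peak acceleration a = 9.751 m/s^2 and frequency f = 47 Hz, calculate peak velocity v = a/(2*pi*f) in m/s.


omega = 2*pi*f = 2*pi*47 = 295.31 rad/s
v = a / omega = 9.751 / 295.31 = 0.03302 m/s


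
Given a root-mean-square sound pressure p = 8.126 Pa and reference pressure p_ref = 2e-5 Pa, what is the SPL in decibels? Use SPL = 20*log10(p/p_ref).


p / p_ref = 8.126 / 2e-5 = 406300
SPL = 20 * log10(406300) = 112.18 dB


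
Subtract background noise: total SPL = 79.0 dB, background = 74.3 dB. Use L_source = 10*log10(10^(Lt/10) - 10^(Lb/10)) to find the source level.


10^(79.0/10) = 7.94328e+07
10^(74.3/10) = 2.69153e+07
Difference = 7.94328e+07 - 2.69153e+07 = 5.25175e+07
L_source = 10*log10(5.25175e+07) = 77.203 dB


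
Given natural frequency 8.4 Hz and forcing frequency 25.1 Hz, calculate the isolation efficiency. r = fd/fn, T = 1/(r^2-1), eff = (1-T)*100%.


r = 25.1 / 8.4 = 2.9881
r^2 - 1 = 2.9881^2 - 1 = 7.92874
T = 1/7.92874 = 0.126123
Efficiency = (1 - 0.126123)*100 = 87.388 %


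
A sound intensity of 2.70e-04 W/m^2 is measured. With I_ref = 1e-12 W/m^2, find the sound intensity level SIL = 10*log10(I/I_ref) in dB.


I / I_ref = 2.70e-04 / 1e-12 = 2.7e+08
SIL = 10 * log10(2.7e+08) = 84.314 dB


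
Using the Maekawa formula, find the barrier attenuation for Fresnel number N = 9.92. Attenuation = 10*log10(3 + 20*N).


3 + 20*N = 3 + 20*9.92 = 201.4
Att = 10*log10(201.4) = 23.041 dB


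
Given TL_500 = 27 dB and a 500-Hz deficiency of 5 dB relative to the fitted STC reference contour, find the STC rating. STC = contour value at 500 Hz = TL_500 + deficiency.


By ASTM E413, STC = value of the fitted reference contour at 500 Hz.
Contour value at 500 Hz = TL_500 + deficiency = 27 + 5 = 32
STC = 32


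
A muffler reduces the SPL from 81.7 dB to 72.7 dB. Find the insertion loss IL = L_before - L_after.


Insertion loss = SPL without muffler - SPL with muffler
IL = 81.7 - 72.7 = 9 dB


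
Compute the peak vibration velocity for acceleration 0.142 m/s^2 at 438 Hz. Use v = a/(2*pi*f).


omega = 2*pi*f = 2*pi*438 = 2752.04 rad/s
v = a / omega = 0.142 / 2752.04 = 5.1598e-05 m/s


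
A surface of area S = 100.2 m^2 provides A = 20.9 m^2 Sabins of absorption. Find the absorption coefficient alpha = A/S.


Absorption coefficient = absorbed power / incident power
alpha = A / S = 20.9 / 100.2 = 0.20858


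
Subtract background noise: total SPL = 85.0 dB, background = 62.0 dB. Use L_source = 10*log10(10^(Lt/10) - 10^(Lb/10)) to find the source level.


10^(85.0/10) = 3.16228e+08
10^(62.0/10) = 1.58489e+06
Difference = 3.16228e+08 - 1.58489e+06 = 3.14643e+08
L_source = 10*log10(3.14643e+08) = 84.978 dB


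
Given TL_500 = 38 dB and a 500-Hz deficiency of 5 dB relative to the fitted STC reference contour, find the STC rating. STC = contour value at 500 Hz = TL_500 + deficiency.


By ASTM E413, STC = value of the fitted reference contour at 500 Hz.
Contour value at 500 Hz = TL_500 + deficiency = 38 + 5 = 43
STC = 43


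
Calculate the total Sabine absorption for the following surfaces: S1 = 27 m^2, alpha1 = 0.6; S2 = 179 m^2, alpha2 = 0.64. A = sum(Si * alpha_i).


27 * 0.6 = 16.2
179 * 0.64 = 114.56
A_total = 16.2 + 114.56 = 130.76 m^2


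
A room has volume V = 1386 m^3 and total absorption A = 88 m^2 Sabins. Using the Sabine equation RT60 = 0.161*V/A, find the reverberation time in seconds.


RT60 = 0.161 * 1386 / 88 = 2.5358 s


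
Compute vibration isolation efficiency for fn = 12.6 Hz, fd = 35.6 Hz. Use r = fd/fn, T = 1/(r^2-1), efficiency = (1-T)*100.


r = 35.6 / 12.6 = 2.8254
r^2 - 1 = 2.8254^2 - 1 = 6.98289
T = 1/6.98289 = 0.143207
Efficiency = (1 - 0.143207)*100 = 85.679 %


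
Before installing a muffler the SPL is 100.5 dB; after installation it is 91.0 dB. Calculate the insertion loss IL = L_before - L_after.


Insertion loss = SPL without muffler - SPL with muffler
IL = 100.5 - 91.0 = 9.5 dB


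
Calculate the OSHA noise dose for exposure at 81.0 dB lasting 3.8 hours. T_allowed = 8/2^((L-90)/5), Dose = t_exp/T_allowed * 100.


T_allowed = 8 / 2^((81.0 - 90)/5) = 27.8576 hr
Dose = 3.8 / 27.8576 * 100 = 13.641 %


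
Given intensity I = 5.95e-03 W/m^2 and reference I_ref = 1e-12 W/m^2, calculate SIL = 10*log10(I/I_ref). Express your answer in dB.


I / I_ref = 5.95e-03 / 1e-12 = 5.95e+09
SIL = 10 * log10(5.95e+09) = 97.745 dB


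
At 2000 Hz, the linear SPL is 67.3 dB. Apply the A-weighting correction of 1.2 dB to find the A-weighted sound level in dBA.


A-weighting table: 2000 Hz -> 1.2 dB correction
SPL_A = SPL + correction = 67.3 + (1.2) = 68.5 dBA


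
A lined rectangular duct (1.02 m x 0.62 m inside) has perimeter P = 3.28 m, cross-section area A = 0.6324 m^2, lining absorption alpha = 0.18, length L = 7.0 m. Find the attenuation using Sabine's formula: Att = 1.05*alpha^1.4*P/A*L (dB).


alpha^1.4 = 0.18^1.4 = 0.0906529
Attenuation rate = 1.05 * alpha^1.4 * P / A
= 1.05 * 0.0906529 * 3.28 / 0.6324 = 0.493688 dB/m
Total Att = 0.493688 * 7.0 = 3.4558 dB


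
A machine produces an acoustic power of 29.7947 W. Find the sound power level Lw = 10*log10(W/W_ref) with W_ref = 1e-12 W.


W / W_ref = 29.7947 / 1e-12 = 2.97947e+13
Lw = 10 * log10(2.97947e+13) = 134.74 dB


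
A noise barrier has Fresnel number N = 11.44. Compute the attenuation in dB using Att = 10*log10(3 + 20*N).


3 + 20*N = 3 + 20*11.44 = 231.8
Att = 10*log10(231.8) = 23.651 dB


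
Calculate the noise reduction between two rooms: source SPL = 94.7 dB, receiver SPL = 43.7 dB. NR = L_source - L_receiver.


NR = L_source - L_receiver (difference between source and receiving room levels)
NR = 94.7 - 43.7 = 51 dB


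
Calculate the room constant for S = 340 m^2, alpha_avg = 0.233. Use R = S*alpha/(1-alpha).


R = 340 * 0.233 / (1 - 0.233) = 103.29 m^2


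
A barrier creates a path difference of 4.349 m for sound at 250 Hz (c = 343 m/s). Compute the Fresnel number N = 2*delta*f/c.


N = 2*delta*f/c = 2*delta/lambda, where lambda = c/f
lambda = 343 / 250 = 1.372 m
N = 2 * 4.349 / 1.372 = 6.3397


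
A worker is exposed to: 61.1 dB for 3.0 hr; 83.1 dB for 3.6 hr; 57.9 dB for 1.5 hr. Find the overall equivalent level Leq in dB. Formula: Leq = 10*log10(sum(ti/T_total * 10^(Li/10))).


T_total = 3.0 + 3.6 + 1.5 = 8.1 hr
(3.0/8.1) * 10^(61.1/10) = 477129
(3.6/8.1) * 10^(83.1/10) = 9.07439e+07
(1.5/8.1) * 10^(57.9/10) = 114184
Sum = 477129 + 9.07439e+07 + 114184 = 9.13352e+07
Leq = 10*log10(9.13352e+07) = 79.606 dB


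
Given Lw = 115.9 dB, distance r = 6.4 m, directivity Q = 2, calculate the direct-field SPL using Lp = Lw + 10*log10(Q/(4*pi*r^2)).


4*pi*r^2 = 4*pi*6.4^2 = 514.719 m^2
Q / (4*pi*r^2) = 2 / 514.719 = 0.00388562
Lp = 115.9 + 10*log10(0.00388562) = 91.795 dB


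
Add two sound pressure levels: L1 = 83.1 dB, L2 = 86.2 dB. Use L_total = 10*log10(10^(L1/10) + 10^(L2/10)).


10^(83.1/10) = 2.04174e+08
10^(86.2/10) = 4.16869e+08
Sum = 2.04174e+08 + 4.16869e+08 = 6.21043e+08
L_total = 10*log10(6.21043e+08) = 87.931 dB


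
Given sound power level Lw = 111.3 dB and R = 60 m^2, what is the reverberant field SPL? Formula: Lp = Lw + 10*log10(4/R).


4/R = 4/60 = 0.0666667
Lp = 111.3 + 10*log10(0.0666667) = 99.539 dB


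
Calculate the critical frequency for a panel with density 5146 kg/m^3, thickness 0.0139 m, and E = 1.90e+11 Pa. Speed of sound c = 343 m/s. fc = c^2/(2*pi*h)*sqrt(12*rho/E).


12*rho/E = 12*5146/1.90e+11 = 3.25011e-07
sqrt(12*rho/E) = sqrt(3.25011e-07) = 0.000570097
c^2/(2*pi*h) = 343^2/(2*pi*0.0139) = 1.34708e+06
fc = 1.34708e+06 * 0.000570097 = 767.97 Hz


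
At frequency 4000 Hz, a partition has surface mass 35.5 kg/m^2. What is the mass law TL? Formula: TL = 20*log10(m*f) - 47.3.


m * f = 35.5 * 4000 = 142000
20*log10(142000) = 103.046 dB
TL = 103.046 - 47.3 = 55.746 dB


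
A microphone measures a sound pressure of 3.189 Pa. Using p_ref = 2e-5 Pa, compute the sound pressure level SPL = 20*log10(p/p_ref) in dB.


p / p_ref = 3.189 / 2e-5 = 159450
SPL = 20 * log10(159450) = 104.05 dB


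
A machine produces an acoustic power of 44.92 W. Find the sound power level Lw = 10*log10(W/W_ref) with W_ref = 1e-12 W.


W / W_ref = 44.92 / 1e-12 = 4.492e+13
Lw = 10 * log10(4.492e+13) = 136.52 dB


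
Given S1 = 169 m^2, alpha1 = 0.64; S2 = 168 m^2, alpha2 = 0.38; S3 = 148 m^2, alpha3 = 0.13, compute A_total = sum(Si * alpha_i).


169 * 0.64 = 108.16
168 * 0.38 = 63.84
148 * 0.13 = 19.24
A_total = 108.16 + 63.84 + 19.24 = 191.24 m^2


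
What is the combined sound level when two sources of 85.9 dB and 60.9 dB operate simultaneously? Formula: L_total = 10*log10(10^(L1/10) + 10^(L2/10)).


10^(85.9/10) = 3.89045e+08
10^(60.9/10) = 1.23027e+06
Sum = 3.89045e+08 + 1.23027e+06 = 3.90275e+08
L_total = 10*log10(3.90275e+08) = 85.914 dB


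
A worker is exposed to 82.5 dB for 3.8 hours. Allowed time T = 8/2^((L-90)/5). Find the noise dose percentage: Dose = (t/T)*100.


T_allowed = 8 / 2^((82.5 - 90)/5) = 22.6274 hr
Dose = 3.8 / 22.6274 * 100 = 16.794 %


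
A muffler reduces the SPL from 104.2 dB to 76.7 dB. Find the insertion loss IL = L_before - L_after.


Insertion loss = SPL without muffler - SPL with muffler
IL = 104.2 - 76.7 = 27.5 dB


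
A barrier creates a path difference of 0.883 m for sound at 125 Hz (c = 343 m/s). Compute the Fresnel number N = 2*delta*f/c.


N = 2*delta*f/c = 2*delta/lambda, where lambda = c/f
lambda = 343 / 125 = 2.744 m
N = 2 * 0.883 / 2.744 = 0.64359


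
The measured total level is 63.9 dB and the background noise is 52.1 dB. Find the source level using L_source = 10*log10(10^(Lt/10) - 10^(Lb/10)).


10^(63.9/10) = 2.45471e+06
10^(52.1/10) = 162181
Difference = 2.45471e+06 - 162181 = 2.29253e+06
L_source = 10*log10(2.29253e+06) = 63.603 dB


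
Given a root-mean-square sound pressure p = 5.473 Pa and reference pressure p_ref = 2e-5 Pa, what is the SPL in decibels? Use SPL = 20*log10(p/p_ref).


p / p_ref = 5.473 / 2e-5 = 273650
SPL = 20 * log10(273650) = 108.74 dB


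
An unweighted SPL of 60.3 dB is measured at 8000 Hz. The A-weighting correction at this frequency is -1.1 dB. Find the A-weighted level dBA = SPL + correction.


A-weighting table: 8000 Hz -> -1.1 dB correction
SPL_A = SPL + correction = 60.3 + (-1.1) = 59.2 dBA


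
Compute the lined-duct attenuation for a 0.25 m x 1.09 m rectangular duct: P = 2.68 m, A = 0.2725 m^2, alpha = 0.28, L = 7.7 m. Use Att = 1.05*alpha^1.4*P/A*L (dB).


alpha^1.4 = 0.28^1.4 = 0.168276
Attenuation rate = 1.05 * alpha^1.4 * P / A
= 1.05 * 0.168276 * 2.68 / 0.2725 = 1.73772 dB/m
Total Att = 1.73772 * 7.7 = 13.38 dB


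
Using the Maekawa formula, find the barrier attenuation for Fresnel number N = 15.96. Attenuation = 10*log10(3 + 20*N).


3 + 20*N = 3 + 20*15.96 = 322.2
Att = 10*log10(322.2) = 25.081 dB


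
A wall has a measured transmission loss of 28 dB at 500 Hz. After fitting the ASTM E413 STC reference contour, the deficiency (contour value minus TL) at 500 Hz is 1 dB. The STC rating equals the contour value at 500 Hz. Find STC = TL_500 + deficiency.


By ASTM E413, STC = value of the fitted reference contour at 500 Hz.
Contour value at 500 Hz = TL_500 + deficiency = 28 + 1 = 29
STC = 29


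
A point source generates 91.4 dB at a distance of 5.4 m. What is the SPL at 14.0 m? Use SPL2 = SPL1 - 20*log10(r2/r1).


r2/r1 = 14.0/5.4 = 2.59259
Correction = 20*log10(2.59259) = 8.27468 dB
SPL2 = 91.4 - 8.27468 = 83.125 dB


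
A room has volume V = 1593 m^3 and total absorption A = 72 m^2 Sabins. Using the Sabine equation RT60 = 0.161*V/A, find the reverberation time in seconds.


RT60 = 0.161 * 1593 / 72 = 3.5621 s


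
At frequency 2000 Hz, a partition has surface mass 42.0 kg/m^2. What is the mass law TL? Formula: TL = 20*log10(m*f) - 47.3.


m * f = 42.0 * 2000 = 84000
20*log10(84000) = 98.4856 dB
TL = 98.4856 - 47.3 = 51.186 dB


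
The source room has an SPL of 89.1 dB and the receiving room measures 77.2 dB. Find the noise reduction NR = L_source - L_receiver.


NR = L_source - L_receiver (difference between source and receiving room levels)
NR = 89.1 - 77.2 = 11.9 dB


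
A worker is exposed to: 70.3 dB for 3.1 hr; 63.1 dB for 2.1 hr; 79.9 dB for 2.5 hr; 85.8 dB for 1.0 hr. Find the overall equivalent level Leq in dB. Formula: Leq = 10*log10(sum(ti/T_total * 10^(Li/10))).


T_total = 3.1 + 2.1 + 2.5 + 1.0 = 8.7 hr
(3.1/8.7) * 10^(70.3/10) = 3.81806e+06
(2.1/8.7) * 10^(63.1/10) = 492833
(2.5/8.7) * 10^(79.9/10) = 2.80815e+07
(1.0/8.7) * 10^(85.8/10) = 4.36999e+07
Sum = 3.81806e+06 + 492833 + 2.80815e+07 + 4.36999e+07 = 7.60923e+07
Leq = 10*log10(7.60923e+07) = 78.813 dB


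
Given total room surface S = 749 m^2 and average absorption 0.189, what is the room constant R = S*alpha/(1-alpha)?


R = 749 * 0.189 / (1 - 0.189) = 174.55 m^2


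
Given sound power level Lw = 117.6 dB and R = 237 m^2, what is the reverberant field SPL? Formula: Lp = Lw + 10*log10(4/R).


4/R = 4/237 = 0.0168776
Lp = 117.6 + 10*log10(0.0168776) = 99.873 dB


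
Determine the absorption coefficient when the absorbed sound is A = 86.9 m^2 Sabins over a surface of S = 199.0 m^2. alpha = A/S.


Absorption coefficient = absorbed power / incident power
alpha = A / S = 86.9 / 199.0 = 0.43668


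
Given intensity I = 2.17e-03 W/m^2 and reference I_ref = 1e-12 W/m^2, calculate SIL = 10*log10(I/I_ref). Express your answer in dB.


I / I_ref = 2.17e-03 / 1e-12 = 2.17e+09
SIL = 10 * log10(2.17e+09) = 93.365 dB


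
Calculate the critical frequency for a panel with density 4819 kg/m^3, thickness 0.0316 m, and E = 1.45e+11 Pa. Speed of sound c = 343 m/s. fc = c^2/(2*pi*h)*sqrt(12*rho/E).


12*rho/E = 12*4819/1.45e+11 = 3.98814e-07
sqrt(12*rho/E) = sqrt(3.98814e-07) = 0.000631517
c^2/(2*pi*h) = 343^2/(2*pi*0.0316) = 592545
fc = 592545 * 0.000631517 = 374.2 Hz


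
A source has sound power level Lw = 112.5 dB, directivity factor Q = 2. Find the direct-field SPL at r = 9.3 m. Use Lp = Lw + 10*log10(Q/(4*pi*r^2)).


4*pi*r^2 = 4*pi*9.3^2 = 1086.87 m^2
Q / (4*pi*r^2) = 2 / 1086.87 = 0.00184015
Lp = 112.5 + 10*log10(0.00184015) = 85.149 dB


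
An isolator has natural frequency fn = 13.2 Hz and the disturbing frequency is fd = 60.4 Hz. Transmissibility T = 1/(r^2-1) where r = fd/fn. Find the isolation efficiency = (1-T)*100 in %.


r = 60.4 / 13.2 = 4.57576
r^2 - 1 = 4.57576^2 - 1 = 19.9376
T = 1/19.9376 = 0.0501565
Efficiency = (1 - 0.0501565)*100 = 94.984 %


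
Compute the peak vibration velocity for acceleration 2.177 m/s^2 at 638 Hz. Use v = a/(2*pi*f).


omega = 2*pi*f = 2*pi*638 = 4008.67 rad/s
v = a / omega = 2.177 / 4008.67 = 0.00054307 m/s


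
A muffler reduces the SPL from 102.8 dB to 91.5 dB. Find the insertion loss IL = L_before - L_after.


Insertion loss = SPL without muffler - SPL with muffler
IL = 102.8 - 91.5 = 11.3 dB


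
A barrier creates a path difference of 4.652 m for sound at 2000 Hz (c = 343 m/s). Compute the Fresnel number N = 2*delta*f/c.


N = 2*delta*f/c = 2*delta/lambda, where lambda = c/f
lambda = 343 / 2000 = 0.1715 m
N = 2 * 4.652 / 0.1715 = 54.251


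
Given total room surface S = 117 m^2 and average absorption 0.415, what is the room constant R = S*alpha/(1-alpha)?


R = 117 * 0.415 / (1 - 0.415) = 83 m^2


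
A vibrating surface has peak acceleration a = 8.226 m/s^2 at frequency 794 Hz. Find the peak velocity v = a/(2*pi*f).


omega = 2*pi*f = 2*pi*794 = 4988.85 rad/s
v = a / omega = 8.226 / 4988.85 = 0.0016489 m/s


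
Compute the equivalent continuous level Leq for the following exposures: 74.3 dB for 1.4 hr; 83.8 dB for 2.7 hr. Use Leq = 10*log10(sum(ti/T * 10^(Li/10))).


T_total = 1.4 + 2.7 = 4.1 hr
(1.4/4.1) * 10^(74.3/10) = 9.19061e+06
(2.7/4.1) * 10^(83.8/10) = 1.57972e+08
Sum = 9.19061e+06 + 1.57972e+08 = 1.67163e+08
Leq = 10*log10(1.67163e+08) = 82.231 dB


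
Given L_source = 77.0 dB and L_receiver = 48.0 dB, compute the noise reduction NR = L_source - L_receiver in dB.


NR = L_source - L_receiver (difference between source and receiving room levels)
NR = 77.0 - 48.0 = 29 dB
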